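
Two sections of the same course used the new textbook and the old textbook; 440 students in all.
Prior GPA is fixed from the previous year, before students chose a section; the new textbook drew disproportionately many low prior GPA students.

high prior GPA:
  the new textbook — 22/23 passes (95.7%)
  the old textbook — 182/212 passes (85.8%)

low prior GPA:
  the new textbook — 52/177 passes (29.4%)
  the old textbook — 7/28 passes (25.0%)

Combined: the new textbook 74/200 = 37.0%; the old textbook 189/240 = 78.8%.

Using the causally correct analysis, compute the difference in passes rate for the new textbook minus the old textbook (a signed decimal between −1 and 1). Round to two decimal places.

+0.07

The stratified and pooled comparisons disagree (the new textbook wins within each prior GPA band; the old textbook wins overall), so the answer turns on the causal role of prior GPA band.
Nothing the teaching method does changes prior GPA band; the imbalance is an allocation artefact. With prior GPA band also predicting the outcome, the pooled figure is confounded, and the within-stratum comparison is the causal one.
Adjusting over the population distribution of prior GPA band: 0.534·(0.957−0.858) + 0.466·(0.294−0.250) = +0.073.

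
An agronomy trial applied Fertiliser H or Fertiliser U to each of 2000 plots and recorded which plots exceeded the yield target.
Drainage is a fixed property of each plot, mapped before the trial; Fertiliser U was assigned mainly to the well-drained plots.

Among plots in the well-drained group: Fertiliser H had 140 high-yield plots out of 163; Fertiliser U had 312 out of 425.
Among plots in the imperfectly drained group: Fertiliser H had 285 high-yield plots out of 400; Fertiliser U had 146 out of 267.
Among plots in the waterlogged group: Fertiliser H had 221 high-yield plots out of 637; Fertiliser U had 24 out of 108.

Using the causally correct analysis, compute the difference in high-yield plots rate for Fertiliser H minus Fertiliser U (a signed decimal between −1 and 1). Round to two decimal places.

Fertiliser H is higher inside every field drainage stratum but Fertiliser U is higher in aggregate. Whether to stratify depends on how field drainage relates to the fertiliser.
Field drainage is set before the fertiliser has any effect — it is not caused by the fertiliser — and it independently drives the outcome. That makes it a confounder, so the causal comparison is within field drainage levels.
Adjusting over the population distribution of field drainage: 0.294·(0.859−0.734) + 0.334·(0.713−0.547) + 0.372·(0.347−0.222) = +0.138.

+0.14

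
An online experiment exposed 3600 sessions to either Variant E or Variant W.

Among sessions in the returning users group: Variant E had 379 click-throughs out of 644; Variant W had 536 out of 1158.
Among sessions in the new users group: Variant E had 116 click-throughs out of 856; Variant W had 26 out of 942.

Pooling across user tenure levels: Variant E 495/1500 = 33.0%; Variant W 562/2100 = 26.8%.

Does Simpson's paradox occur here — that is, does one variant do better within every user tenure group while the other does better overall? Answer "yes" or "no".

no

Within each user tenure level (returning users 58.9% vs 46.3%; new users 13.6% vs 2.8%), Variant E has the higher rate every time. Pooled: 33.0% vs 26.8% — Variant E has the higher rate overall. They agree.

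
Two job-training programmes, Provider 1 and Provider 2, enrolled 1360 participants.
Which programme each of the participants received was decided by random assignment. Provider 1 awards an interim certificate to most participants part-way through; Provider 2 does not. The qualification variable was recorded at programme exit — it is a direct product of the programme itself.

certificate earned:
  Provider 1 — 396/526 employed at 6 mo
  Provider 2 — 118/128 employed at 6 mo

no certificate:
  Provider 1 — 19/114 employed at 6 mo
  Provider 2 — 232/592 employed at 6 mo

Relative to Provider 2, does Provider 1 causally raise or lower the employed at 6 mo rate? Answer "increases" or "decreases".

increases

The distribution of qualification attained during the programme is itself part of what the programme does — it is an intermediate outcome. Holding it fixed would remove that part of the effect; the total effect is the pooled difference.
Pooled: Provider 1 64.8% vs Provider 2 48.6%; Provider 1 is higher overall.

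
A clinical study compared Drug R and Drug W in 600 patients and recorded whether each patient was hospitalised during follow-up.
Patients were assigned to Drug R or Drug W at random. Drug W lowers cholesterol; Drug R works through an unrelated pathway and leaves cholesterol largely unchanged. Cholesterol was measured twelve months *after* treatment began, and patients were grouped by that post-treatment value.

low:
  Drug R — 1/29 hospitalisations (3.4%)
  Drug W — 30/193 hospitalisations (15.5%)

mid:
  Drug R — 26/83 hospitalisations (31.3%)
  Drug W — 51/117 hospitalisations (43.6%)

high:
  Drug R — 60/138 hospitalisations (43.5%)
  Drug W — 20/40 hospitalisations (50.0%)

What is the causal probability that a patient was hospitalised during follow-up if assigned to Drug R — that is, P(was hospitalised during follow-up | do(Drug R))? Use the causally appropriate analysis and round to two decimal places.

Cholesterol is downstream of the drug. One should not condition on a consequence of treatment, so the overall rates are the right comparison.
So P(outcome | do(Drug R)) is just the pooled rate for Drug R: 87/250 = 0.348.

0.35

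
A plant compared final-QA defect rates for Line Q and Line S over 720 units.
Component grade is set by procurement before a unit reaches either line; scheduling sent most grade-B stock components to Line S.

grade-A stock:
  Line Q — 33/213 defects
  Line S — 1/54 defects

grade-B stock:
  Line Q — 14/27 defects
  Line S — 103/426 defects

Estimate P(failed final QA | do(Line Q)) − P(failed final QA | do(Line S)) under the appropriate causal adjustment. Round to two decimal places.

+0.22

Within every component grade level Line S has the lower rate, yet pooled Line Q does — Simpson's reversal.
Component grade differs across lines for reasons unrelated to any effect of the line itself, and it separately predicts the outcome — a classic confounder. We must compare within component grade levels.
Adjusting over the population distribution of component grade: 0.371·(0.155−0.019) + 0.629·(0.519−0.242) = +0.225.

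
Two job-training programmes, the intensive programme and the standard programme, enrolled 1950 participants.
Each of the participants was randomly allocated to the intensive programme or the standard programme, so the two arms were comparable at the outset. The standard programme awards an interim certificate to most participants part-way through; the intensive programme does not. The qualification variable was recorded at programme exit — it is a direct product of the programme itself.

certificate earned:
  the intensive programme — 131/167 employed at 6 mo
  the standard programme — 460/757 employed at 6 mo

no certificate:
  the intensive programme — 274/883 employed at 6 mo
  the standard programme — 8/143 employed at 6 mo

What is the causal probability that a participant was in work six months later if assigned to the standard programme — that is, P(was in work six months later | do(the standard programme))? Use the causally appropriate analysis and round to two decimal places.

The qualification attained during the programme-specific comparison favours the intensive programme throughout, but the pooled figures favour the standard programme. The question is whether to condition on qualification attained during the programme.
Qualification attained during the programme here is a post-treatment variable shaped by the programme; conditioning on it would introduce bias rather than remove it. The overall comparison is the causal one.
So P(outcome | do(the standard programme)) is just the pooled rate for the standard programme: 468/900 = 0.520.

0.52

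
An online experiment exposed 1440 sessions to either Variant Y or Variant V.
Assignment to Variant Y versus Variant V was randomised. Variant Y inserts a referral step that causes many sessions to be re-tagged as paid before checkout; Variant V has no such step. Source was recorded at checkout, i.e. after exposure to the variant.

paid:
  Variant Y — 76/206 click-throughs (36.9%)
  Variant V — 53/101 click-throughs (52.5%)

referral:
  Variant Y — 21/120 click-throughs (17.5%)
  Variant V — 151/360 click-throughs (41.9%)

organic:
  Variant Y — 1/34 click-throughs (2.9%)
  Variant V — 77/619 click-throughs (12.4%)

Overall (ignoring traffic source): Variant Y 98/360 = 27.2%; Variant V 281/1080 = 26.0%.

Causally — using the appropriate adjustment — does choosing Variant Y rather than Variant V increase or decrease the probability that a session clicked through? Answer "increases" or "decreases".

increases

The traffic source-specific comparison favours Variant V throughout, but the pooled figures favour Variant Y. The question is whether to condition on traffic source.
Traffic source lies on the pathway variant → traffic source → outcome, so adjusting for it blocks the indirect effect. For the total causal effect of variant, use the unadjusted pooled rates.
Pooled: Variant Y 27.2% vs Variant V 26.0%; Variant Y is higher overall.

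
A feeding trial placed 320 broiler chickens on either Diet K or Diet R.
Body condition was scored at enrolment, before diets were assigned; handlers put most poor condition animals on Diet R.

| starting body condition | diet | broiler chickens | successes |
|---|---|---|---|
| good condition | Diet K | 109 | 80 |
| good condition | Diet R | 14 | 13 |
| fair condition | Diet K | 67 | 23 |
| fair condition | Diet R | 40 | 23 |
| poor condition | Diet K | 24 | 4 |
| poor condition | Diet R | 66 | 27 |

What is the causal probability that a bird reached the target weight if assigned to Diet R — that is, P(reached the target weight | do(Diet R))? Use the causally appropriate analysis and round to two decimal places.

The stratified and pooled comparisons disagree (Diet R wins within each starting body condition; Diet K wins overall), so the answer turns on the causal role of starting body condition.
Starting body condition is set before the diet has any effect — it is not caused by the diet — and it independently drives the outcome. That makes it a confounder, so the causal comparison is within starting body condition levels.
Standardising Diet R to the population starting body condition mix: 0.384·13/14 + 0.334·23/40 + 0.281·27/66 = 0.664.

0.66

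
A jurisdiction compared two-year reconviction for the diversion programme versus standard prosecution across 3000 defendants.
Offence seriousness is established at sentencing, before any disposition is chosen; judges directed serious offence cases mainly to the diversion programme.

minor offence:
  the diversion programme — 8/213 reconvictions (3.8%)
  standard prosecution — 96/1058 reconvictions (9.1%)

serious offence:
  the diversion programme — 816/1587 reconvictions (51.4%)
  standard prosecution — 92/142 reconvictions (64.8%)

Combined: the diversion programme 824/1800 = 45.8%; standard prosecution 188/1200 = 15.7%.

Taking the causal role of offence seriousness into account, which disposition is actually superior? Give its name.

The offence seriousness-specific comparison favours the diversion programme throughout, but the pooled figures favour standard prosecution. The question is whether to condition on offence seriousness.
Here offence seriousness is a common cause — it drives both which disposition a case falls under and the outcome. The crude comparison mixes populations; the stratum-specific rates are the causally relevant ones.
Within each level — minor offence: 3.8% vs 9.1%; serious offence: 51.4% vs 64.8% — the diversion programme is lower every time.

the diversion programme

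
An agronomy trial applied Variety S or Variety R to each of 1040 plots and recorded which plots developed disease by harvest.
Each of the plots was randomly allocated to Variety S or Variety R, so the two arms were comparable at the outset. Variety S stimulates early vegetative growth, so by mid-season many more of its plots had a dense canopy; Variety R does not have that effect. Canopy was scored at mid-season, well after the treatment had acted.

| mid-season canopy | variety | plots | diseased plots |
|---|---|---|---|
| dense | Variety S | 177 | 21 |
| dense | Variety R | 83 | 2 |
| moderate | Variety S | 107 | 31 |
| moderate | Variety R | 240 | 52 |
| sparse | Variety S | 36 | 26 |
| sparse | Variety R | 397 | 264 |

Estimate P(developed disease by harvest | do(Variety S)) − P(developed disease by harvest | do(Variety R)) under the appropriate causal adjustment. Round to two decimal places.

Mid-season canopy is recorded after the variety and is itself shifted by it — it sits on the causal path from variety to outcome. Conditioning on a mediator would strip out part of the effect we want; the pooled comparison gives the total causal effect.
The causal difference is the pooled difference: 0.244 − 0.442 = -0.198.

-0.20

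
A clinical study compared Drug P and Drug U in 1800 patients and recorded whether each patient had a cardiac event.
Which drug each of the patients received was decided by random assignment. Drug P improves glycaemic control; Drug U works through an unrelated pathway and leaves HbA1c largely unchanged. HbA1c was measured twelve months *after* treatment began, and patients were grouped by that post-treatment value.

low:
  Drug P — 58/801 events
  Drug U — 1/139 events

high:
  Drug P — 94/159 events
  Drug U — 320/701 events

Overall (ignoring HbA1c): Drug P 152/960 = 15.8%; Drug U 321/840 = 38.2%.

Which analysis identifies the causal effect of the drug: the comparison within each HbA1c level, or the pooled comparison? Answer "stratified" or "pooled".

pooled

HbA1c is downstream of the drug. One should not condition on a consequence of treatment, so the overall rates are the right comparison.
Pooled: Drug P 15.8% vs Drug U 38.2%; Drug P is lower overall.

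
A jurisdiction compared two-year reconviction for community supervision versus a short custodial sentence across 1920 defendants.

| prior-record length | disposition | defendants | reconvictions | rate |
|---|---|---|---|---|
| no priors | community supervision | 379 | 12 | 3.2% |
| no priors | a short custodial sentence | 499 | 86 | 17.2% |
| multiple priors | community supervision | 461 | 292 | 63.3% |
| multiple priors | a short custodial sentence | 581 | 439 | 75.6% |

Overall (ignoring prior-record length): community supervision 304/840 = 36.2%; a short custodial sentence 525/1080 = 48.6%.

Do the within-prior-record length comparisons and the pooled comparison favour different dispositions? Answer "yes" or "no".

Within each prior-record length level (no priors 3.2% vs 17.2%; multiple priors 63.3% vs 75.6%), community supervision has the lower rate every time. Pooled: 36.2% vs 48.6% — community supervision has the lower rate overall. They agree.

no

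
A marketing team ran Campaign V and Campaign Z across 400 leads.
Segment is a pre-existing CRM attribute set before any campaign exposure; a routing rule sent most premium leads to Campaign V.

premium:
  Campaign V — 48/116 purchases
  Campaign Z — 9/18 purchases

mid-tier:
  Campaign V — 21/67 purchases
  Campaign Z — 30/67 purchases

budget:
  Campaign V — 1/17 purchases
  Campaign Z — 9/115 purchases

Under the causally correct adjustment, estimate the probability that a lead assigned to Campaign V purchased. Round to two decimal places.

Here customer segment is a common cause — it drives both which campaign a case falls under and the outcome. The crude comparison mixes populations; the stratum-specific rates are the causally relevant ones.
Standardising Campaign V to the population customer segment mix: 0.335·48/116 + 0.335·21/67 + 0.330·1/17 = 0.263.

0.26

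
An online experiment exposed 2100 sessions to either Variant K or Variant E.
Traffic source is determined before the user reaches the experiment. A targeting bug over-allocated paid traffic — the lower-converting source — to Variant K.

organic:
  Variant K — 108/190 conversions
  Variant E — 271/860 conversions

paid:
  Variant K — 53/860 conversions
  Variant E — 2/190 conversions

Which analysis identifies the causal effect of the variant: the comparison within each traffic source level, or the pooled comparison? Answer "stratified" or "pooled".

stratified

Here traffic source is a common cause — it drives both which variant a case falls under and the outcome. The crude comparison mixes populations; the stratum-specific rates are the causally relevant ones.
Within each level — organic: 56.8% vs 31.5%; paid: 6.2% vs 1.1% — Variant K is higher every time.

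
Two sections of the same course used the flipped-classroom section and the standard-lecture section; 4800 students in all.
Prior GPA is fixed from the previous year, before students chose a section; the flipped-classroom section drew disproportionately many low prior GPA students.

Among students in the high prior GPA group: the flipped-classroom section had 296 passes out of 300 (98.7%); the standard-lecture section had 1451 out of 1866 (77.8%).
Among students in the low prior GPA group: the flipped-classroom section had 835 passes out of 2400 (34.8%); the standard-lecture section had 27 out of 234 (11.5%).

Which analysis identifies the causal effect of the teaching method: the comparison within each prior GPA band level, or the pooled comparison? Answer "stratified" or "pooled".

the flipped-classroom section is higher inside every prior GPA band stratum but the standard-lecture section is higher in aggregate. Whether to stratify depends on how prior GPA band relates to the teaching method.
The imbalance in prior GPA band arose from how students were allocated, not from anything the teaching method did; and prior GPA band independently affects the outcome. The pooled gap is confounded — condition on prior GPA band.
Within each level — high prior GPA: 98.7% vs 77.8%; low prior GPA: 34.8% vs 11.5% — the flipped-classroom section is higher every time.

stratified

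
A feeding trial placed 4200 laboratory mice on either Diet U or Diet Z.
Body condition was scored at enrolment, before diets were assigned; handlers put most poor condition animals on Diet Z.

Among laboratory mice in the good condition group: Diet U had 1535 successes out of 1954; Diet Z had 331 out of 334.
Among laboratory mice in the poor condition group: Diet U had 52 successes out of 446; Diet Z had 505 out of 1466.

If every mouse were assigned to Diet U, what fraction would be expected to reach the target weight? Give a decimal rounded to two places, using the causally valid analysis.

0.48

Starting body condition differs across diets for reasons unrelated to any effect of the diet itself, and it separately predicts the outcome — a classic confounder. We must compare within starting body condition levels.
Standardising Diet U to the population starting body condition mix: 0.545·1535/1954 + 0.455·52/446 = 0.481.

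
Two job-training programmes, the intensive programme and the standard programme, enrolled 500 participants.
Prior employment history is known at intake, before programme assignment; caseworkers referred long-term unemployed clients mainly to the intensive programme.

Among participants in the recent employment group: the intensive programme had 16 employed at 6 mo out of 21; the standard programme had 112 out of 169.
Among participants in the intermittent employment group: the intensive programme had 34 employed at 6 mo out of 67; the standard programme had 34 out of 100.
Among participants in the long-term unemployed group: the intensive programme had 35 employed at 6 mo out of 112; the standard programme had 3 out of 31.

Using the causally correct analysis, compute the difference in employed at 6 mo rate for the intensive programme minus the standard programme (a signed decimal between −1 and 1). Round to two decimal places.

+0.16

Prior employment history is set before the programme has any effect — it is not caused by the programme — and it independently drives the outcome. That makes it a confounder, so the causal comparison is within prior employment history levels.
Adjusting over the population distribution of prior employment history: 0.380·(0.762−0.663) + 0.334·(0.507−0.340) + 0.286·(0.312−0.097) = +0.155.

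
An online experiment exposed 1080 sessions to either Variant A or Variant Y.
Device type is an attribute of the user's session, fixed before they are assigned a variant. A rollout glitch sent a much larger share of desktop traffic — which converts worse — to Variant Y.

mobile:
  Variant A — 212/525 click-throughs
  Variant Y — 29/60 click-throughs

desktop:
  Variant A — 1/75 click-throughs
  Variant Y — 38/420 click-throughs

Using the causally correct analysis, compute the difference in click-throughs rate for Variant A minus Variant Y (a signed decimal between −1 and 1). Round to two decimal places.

-0.08

The stratified and pooled comparisons disagree (Variant Y wins within each device type; Variant A wins overall), so the answer turns on the causal role of device type.
The imbalance in device type arose from how sessions were allocated, not from anything the variant did; and device type independently affects the outcome. The pooled gap is confounded — condition on device type.
Adjusting over the population distribution of device type: 0.542·(0.404−0.483) + 0.458·(0.013−0.090) = -0.078.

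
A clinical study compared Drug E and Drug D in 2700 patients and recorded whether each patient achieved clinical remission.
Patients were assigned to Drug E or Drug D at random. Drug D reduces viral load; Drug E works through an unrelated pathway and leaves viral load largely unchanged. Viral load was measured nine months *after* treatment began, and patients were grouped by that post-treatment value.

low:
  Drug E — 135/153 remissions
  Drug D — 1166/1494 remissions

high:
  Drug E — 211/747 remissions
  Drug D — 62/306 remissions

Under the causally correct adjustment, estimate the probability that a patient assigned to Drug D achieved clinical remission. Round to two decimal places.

Viral load here is a post-treatment variable shaped by the drug; conditioning on it would introduce bias rather than remove it. The overall comparison is the causal one.
So P(outcome | do(Drug D)) is just the pooled rate for Drug D: 1228/1800 = 0.682.

0.68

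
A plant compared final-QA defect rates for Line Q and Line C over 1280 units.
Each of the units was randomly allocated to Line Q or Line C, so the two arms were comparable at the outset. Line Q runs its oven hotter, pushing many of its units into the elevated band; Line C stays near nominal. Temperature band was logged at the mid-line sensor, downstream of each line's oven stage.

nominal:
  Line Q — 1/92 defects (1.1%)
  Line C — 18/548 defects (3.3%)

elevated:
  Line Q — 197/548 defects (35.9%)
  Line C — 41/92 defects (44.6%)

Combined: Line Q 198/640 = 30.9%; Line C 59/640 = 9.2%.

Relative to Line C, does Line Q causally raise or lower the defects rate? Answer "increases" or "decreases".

increases

In-process temperature band is downstream of the line. One should not condition on a consequence of treatment, so the overall rates are the right comparison.
Pooled: Line Q 30.9% vs Line C 9.2%; Line C is lower overall.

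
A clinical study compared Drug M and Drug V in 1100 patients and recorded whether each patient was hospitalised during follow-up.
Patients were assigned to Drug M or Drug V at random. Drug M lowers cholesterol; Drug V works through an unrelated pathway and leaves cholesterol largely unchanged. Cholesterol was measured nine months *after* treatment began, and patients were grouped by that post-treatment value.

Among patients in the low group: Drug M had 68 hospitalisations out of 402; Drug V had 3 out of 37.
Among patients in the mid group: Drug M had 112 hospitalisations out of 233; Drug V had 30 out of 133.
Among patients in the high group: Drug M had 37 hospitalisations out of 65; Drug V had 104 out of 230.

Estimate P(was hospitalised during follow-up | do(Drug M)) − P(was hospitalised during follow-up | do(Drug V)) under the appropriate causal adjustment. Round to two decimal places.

-0.03

The stratified and pooled comparisons disagree (Drug V wins within each cholesterol; Drug M wins overall), so the answer turns on the causal role of cholesterol.
Because the drug influences cholesterol, cholesterol is a post-treatment mediator, not a confounder. Stratifying on it would bias the estimate; the causal effect is the crude pooled difference.
The causal difference is the pooled difference: 0.310 − 0.343 = -0.033.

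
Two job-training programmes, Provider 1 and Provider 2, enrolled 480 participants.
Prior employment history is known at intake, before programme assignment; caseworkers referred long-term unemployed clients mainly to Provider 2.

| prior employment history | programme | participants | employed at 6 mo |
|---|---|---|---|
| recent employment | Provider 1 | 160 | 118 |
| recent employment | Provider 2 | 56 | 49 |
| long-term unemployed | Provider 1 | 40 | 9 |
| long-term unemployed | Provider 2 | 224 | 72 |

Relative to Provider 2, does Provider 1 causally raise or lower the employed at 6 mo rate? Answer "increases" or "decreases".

Here prior employment history is a common cause — it drives both which programme a case falls under and the outcome. The crude comparison mixes populations; the stratum-specific rates are the causally relevant ones.
Within each level — recent employment: 73.8% vs 87.5%; long-term unemployed: 22.5% vs 32.1% — Provider 2 is higher every time.

decreases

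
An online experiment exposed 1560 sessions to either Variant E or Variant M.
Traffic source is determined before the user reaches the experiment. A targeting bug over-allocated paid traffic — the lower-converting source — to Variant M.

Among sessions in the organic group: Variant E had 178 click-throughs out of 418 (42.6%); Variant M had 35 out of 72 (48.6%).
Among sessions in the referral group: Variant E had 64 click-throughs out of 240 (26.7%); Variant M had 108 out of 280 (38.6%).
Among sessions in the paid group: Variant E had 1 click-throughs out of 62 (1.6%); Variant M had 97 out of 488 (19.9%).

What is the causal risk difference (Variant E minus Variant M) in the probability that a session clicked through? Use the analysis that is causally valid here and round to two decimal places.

Variant M is higher inside every traffic source stratum but Variant E is higher in aggregate. Whether to stratify depends on how traffic source relates to the variant.
Here traffic source is a common cause — it drives both which variant a case falls under and the outcome. The crude comparison mixes populations; the stratum-specific rates are the causally relevant ones.
Adjusting over the population distribution of traffic source: 0.314·(0.426−0.486) + 0.333·(0.267−0.386) + 0.353·(0.016−0.199) = -0.123.

-0.12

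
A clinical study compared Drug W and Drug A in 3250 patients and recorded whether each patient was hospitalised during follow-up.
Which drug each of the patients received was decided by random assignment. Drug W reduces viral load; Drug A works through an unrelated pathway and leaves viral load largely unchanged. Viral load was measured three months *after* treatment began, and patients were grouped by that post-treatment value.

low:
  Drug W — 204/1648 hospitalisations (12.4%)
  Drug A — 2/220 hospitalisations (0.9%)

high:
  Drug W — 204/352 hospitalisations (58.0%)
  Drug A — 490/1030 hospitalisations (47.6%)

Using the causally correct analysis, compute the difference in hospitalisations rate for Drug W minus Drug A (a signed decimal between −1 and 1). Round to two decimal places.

-0.19

The stratified and pooled comparisons disagree (Drug A wins within each viral load; Drug W wins overall), so the answer turns on the causal role of viral load.
Viral load is downstream of the drug. One should not condition on a consequence of treatment, so the overall rates are the right comparison.
The causal difference is the pooled difference: 0.204 − 0.394 = -0.190.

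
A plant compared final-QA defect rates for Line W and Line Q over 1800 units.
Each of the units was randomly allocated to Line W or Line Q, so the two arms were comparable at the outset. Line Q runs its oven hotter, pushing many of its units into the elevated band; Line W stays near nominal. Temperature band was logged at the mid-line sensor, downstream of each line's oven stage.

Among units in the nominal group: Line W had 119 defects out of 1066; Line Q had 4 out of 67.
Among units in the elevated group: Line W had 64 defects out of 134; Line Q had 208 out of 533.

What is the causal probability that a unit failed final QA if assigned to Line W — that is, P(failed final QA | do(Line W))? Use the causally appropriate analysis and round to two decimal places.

0.15

In-process temperature band is recorded after the line and is itself shifted by it — it sits on the causal path from line to outcome. Conditioning on a mediator would strip out part of the effect we want; the pooled comparison gives the total causal effect.
So P(outcome | do(Line W)) is just the pooled rate for Line W: 183/1200 = 0.152.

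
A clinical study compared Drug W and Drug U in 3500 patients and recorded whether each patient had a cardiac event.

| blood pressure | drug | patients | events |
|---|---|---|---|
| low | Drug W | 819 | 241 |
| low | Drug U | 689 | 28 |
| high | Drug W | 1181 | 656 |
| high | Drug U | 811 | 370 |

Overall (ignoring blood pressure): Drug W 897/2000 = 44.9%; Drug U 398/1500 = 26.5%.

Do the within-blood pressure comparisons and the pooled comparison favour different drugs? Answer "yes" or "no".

no

Within each blood pressure level (low 29.4% vs 4.1%; high 55.5% vs 45.6%), Drug U has the lower rate every time. Pooled: 44.9% vs 26.5% — Drug U has the lower rate overall. They agree.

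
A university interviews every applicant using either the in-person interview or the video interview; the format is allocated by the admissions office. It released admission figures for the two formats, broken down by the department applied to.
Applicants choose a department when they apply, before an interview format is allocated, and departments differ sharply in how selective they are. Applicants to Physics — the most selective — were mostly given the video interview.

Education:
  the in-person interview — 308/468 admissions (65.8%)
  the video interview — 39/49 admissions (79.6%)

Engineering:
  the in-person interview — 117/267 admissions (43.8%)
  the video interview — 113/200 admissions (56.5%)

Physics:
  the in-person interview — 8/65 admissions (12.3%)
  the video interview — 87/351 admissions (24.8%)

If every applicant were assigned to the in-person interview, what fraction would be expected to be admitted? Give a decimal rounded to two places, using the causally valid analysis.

0.43

the video interview is higher inside every department stratum but the in-person interview is higher in aggregate. Whether to stratify depends on how department relates to the interview format.
Nothing the interview format does changes department; the imbalance is an allocation artefact. With department also predicting the outcome, the pooled figure is confounded, and the within-stratum comparison is the causal one.
Standardising the in-person interview to the population department mix: 0.369·308/468 + 0.334·117/267 + 0.297·8/65 = 0.426.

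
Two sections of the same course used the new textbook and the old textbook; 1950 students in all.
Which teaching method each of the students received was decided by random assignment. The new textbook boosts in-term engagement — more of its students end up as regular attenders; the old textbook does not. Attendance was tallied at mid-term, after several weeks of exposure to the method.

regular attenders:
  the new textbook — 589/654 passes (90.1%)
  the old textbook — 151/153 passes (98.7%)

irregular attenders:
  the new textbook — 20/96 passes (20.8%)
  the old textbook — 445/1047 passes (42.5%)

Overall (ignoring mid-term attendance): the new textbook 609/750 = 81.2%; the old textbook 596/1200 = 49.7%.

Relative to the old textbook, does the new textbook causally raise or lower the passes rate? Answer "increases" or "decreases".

increases

Stratifying would compare teaching methods among students the teaching methods themselves sorted into mid-term attendance groups — a form of selection on an intermediate. The unconditioned pooled rates give the total causal effect.
Pooled: the new textbook 81.2% vs the old textbook 49.7%; the new textbook is higher overall.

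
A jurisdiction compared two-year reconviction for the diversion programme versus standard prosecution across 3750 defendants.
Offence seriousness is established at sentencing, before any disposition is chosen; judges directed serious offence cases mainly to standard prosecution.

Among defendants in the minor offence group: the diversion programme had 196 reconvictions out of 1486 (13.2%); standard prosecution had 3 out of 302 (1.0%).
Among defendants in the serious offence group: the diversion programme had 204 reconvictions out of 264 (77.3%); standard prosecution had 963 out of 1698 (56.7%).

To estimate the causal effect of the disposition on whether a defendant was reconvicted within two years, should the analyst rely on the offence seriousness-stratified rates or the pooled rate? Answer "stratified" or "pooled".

stratified

standard prosecution is lower inside every offence seriousness stratum but the diversion programme is lower in aggregate. Whether to stratify depends on how offence seriousness relates to the disposition.
Here offence seriousness is a common cause — it drives both which disposition a case falls under and the outcome. The crude comparison mixes populations; the stratum-specific rates are the causally relevant ones.
Within each level — minor offence: 13.2% vs 1.0%; serious offence: 77.3% vs 56.7% — standard prosecution is lower every time.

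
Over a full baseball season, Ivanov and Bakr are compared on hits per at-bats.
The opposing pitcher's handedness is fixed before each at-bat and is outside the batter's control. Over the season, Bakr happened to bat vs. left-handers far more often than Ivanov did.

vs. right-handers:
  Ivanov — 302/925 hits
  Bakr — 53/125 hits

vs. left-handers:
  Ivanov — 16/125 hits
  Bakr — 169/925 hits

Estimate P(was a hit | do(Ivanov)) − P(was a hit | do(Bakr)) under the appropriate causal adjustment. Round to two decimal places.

-0.08

Within every pitcher handedness level Bakr has the higher rate, yet pooled Ivanov does — Simpson's reversal.
Since pitcher handedness is a pre-existing factor (not a product of the player) and it affects the outcome on its own, it is a confounder. The stratified rates, not the pooled rate, identify the causal effect.
Adjusting over the population distribution of pitcher handedness: 0.500·(0.326−0.424) + 0.500·(0.128−0.183) = -0.076.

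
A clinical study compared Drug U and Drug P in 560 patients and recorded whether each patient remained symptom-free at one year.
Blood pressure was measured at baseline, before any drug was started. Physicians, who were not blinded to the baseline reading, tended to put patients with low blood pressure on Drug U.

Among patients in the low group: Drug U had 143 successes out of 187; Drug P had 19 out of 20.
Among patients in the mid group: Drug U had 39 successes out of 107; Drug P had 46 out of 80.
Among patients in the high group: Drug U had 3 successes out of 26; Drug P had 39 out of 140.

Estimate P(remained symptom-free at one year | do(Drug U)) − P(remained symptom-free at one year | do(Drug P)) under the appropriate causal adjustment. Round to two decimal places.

Within every blood pressure level Drug P has the higher rate, yet pooled Drug U does — Simpson's reversal.
Blood pressure differs across drugs for reasons unrelated to any effect of the drug itself, and it separately predicts the outcome — a classic confounder. We must compare within blood pressure levels.
Adjusting over the population distribution of blood pressure: 0.370·(0.765−0.950) + 0.334·(0.364−0.575) + 0.296·(0.115−0.279) = -0.187.

-0.19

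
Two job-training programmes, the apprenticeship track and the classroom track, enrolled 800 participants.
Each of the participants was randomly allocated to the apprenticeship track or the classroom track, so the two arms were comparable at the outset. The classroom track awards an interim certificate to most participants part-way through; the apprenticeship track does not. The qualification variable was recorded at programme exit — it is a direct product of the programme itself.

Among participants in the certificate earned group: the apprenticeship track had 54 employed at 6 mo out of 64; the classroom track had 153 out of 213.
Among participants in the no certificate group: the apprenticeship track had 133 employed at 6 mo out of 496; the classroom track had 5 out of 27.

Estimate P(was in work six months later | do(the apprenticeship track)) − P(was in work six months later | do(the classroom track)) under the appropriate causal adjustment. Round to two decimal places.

-0.32

Within every qualification attained during the programme level the apprenticeship track has the higher rate, yet pooled the classroom track does — Simpson's reversal.
Qualification attained during the programme lies on the pathway programme → qualification attained during the programme → outcome, so adjusting for it blocks the indirect effect. For the total causal effect of programme, use the unadjusted pooled rates.
The causal difference is the pooled difference: 0.334 − 0.658 = -0.324.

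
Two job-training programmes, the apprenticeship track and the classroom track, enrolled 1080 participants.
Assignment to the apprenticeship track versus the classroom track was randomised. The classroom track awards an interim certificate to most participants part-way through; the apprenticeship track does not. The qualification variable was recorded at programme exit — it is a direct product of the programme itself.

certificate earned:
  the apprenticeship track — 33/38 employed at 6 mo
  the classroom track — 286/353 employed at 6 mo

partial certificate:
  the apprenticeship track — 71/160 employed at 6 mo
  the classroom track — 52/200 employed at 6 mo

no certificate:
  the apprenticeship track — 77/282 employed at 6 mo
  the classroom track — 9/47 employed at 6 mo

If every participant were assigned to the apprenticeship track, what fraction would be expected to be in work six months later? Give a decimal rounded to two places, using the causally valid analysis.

0.38

Stratifying would compare programmes among participants the programmes themselves sorted into qualification attained during the programme groups — a form of selection on an intermediate. The unconditioned pooled rates give the total causal effect.
So P(outcome | do(the apprenticeship track)) is just the pooled rate for the apprenticeship track: 181/480 = 0.377.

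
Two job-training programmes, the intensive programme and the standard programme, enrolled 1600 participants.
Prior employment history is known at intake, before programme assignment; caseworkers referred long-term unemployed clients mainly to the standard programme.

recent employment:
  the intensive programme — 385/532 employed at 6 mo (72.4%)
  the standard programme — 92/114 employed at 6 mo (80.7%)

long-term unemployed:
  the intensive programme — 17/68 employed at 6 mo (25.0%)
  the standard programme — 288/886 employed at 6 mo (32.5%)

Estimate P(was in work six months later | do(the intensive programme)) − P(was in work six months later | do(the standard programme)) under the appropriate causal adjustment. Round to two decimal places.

Within every prior employment history level the standard programme has the higher rate, yet pooled the intensive programme does — Simpson's reversal.
Prior employment history differs across programmes for reasons unrelated to any effect of the programme itself, and it separately predicts the outcome — a classic confounder. We must compare within prior employment history levels.
Adjusting over the population distribution of prior employment history: 0.404·(0.724−0.807) + 0.596·(0.250−0.325) = -0.078.

-0.08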